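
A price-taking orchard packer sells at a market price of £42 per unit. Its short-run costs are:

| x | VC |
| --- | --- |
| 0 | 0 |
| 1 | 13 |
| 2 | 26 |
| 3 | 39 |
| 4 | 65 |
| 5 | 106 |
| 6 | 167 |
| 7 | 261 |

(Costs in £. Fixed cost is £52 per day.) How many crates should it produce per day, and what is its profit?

Profit at each row (π = 42x − TC): x=0: -52; x=1: -23; x=2: 6; x=3: 35; x=4: 51; x=5: 52; x=6: 33; x=7: -19.
Profit is maximized at x = 5. AVC there is 106/5 = £21.20 ≤ P, so producing beats shutting down (which would give -£52).

x = 5; profit = £52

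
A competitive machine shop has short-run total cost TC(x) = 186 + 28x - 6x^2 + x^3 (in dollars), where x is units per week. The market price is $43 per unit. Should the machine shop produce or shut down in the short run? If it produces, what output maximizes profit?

From TC, MC = TC'(x) = 28 - 12x + 3x^2 and AVC = VC/x = 28 - 6x + x^2.
AVC is minimized where dAVC/dx = -6 + 2x = 0, at x = 3; min AVC = 28 - 6·3 + 3^2 = $19.
Since P = $43 ≥ min AVC = $19, price covers variable cost and the firm should produce.
P = MC gives -15 - 12x + 3x^2 = 0, with roots -1 and 5. Take the larger (rising MC): x* = 5.
Check: AVC at x = 5 is $23 ≤ P, so revenue covers variable cost.
Profit = P·x − TC = 43·5 − 301 = -$86, a loss, but smaller than the $186 fixed cost the firm would lose by shutting down.

Produce at x = 5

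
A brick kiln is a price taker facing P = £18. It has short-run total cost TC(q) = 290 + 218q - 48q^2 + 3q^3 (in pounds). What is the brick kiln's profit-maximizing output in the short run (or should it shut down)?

From TC, MC = TC'(q) = 218 - 96q + 9q^2 and AVC = VC/q = 218 - 48q + 3q^2.
The AVC parabola has its vertex at q = 48/6 = 8, where AVC = 218 - 48·8 + 3·8^2 = £26.
Since P = £18 < min AVC = £26, price fails to cover variable cost at any output.
Best response: produce nothing and absorb the £290 fixed cost.

Shut down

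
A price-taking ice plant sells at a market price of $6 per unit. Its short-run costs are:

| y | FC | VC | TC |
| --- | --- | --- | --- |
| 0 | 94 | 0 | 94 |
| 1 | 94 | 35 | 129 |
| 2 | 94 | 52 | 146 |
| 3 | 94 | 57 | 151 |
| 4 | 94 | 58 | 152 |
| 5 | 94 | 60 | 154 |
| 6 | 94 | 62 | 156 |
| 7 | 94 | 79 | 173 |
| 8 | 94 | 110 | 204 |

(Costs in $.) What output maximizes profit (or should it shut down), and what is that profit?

y = 0 (shut down); profit = -$94

Profit at each row (π = 6y − TC): y=0: -94; y=1: -123; y=2: -134; y=3: -133; y=4: -128; y=5: -124; y=6: -120; y=7: -131; y=8: -156.
Profit is highest at y = 0. Equivalently, the lowest AVC in the table is 62/6 ≈ $10.33 at y = 6, and P = $6 falls below it — price never covers variable cost, so the firm shuts down and loses only its fixed cost.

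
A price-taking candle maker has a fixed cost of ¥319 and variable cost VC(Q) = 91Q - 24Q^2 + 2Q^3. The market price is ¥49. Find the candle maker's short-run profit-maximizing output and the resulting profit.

AVC = 91 - 24Q + 2Q^2 has its minimum ¥19 at Q = 6; price ¥49 clears that bar, so the firm operates.
MC = 91 - 48Q + 6Q^2. Setting P = MC and taking the root on the rising branch gives Q* = 7.
TR = 49·7 = 343. TC = 319 + 147 = 466. Profit = 343 − 466 = -¥123.
Shutting down would mean losing the fixed cost of ¥319, so operating at a loss of ¥123 is better by ¥196.

Profit = -¥123 at Q = 7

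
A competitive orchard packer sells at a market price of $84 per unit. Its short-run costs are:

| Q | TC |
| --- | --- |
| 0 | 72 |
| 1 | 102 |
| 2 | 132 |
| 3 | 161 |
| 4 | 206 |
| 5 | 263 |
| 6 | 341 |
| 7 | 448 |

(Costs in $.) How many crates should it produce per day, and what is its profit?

Compute π = P·Q − TC at each output: Q=0: -72; Q=1: -18; Q=2: 36; Q=3: 91; Q=4: 130; Q=5: 157; Q=6: 163; Q=7: 140.
Profit is maximized at Q = 6. AVC there is 269/6 = $44.83 ≤ P, so producing beats shutting down (which would give -$72).

Q = 6; profit = $163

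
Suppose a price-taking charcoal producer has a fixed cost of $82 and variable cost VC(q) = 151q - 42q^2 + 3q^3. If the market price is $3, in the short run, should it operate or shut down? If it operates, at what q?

Strip out fixed cost: VC = 151q - 42q^2 + 3q^3. Then AVC = 151 - 42q + 3q^2 and MC = 151 - 84q + 9q^2.
AVC is minimized where dAVC/dq = -42 + 6q = 0, at q = 7; min AVC = 151 - 42·7 + 3·7^2 = $4.
With P < min AVC ($3 < $4), every unit sold adds to the loss.
Shutting down limits the loss to fixed cost, $82.

Shut down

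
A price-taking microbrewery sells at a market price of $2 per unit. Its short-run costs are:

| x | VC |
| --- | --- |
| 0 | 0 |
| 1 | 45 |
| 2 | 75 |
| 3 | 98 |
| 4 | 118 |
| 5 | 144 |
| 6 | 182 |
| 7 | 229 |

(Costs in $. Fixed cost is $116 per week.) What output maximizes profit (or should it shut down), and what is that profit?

x = 0 (shut down); profit = -$116

Profit at each row (π = 2x − TC): x=0: -116; x=1: -159; x=2: -187; x=3: -208; x=4: -226; x=5: -250; x=6: -286; x=7: -331.
Profit is highest at x = 0. Equivalently, the lowest AVC in the table is 144/5 ≈ $28.80 at x = 5, and P = $2 falls below it — price never covers variable cost, so the firm shuts down and loses only its fixed cost.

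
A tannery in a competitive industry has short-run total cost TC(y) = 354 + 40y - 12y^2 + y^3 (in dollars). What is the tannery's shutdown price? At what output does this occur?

Short-run supply begins at min AVC. From VC = 40y - 12y^2 + y^3, AVC = 40 - 12y + y^2.
dAVC/dy = -12 + 2y = 0 gives y = 6. min AVC = 40 - 12·6 + 6^2 = 4.
For P < $4 the firm produces nothing.

$4 per unit, at y = 6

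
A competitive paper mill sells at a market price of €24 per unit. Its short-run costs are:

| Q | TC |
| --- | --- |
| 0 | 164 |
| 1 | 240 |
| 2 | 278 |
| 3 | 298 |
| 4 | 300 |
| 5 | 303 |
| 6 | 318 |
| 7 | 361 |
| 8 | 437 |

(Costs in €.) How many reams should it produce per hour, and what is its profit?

Q = 0 (shut down); profit = -€164

Compute π = P·Q − TC at each output: Q=0: -164; Q=1: -216; Q=2: -230; Q=3: -226; Q=4: -204; Q=5: -183; Q=6: -174; Q=7: -193; Q=8: -245.
Profit is highest at Q = 0. Equivalently, the lowest AVC in the table is 154/6 ≈ €25.67 at Q = 6, and P = €24 falls below it — price never covers variable cost, so the firm shuts down and loses only its fixed cost.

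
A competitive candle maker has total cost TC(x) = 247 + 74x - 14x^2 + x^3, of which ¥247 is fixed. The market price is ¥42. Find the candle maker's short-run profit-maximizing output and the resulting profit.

Profit = -¥119 at x = 8

AVC = 74 - 14x + x^2; min AVC = ¥25 at x = 7. Since P = ¥42 ≥ min AVC, the firm produces.
With MC = 74 - 28x + 3x^2, P = MC on the upward-sloping part at x* = 8.
TR = 42·8 = 336. TC = 247 + 208 = 455. Profit = 336 − 455 = -¥119.
By producing, the firm covers all variable cost plus ¥128 of fixed cost; shutting down would lose the full ¥247.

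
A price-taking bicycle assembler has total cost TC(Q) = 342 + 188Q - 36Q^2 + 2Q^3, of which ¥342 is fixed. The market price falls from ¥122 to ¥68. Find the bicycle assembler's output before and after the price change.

AVC = 188 - 36Q + 2Q^2, minimized at Q = 9 where min AVC = ¥26. MC = 188 - 72Q + 6Q^2.
With P = ¥122 above the shutdown price, P = MC gives Q = 11.
At P = ¥68 ≥ min AVC, set P = MC: Q = 10. The firm stays open but cuts output.

Output falls from 11 to 10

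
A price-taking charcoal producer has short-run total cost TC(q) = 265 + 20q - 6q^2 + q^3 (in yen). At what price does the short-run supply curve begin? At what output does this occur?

¥11 per unit, at q = 3

Short-run supply begins at min AVC. From VC = 20q - 6q^2 + q^3, AVC = 20 - 6q + q^2.
At the minimum of AVC, MC = AVC. MC = 20 - 12q + 3q^2; setting MC = AVC gives 2q^2 - 6q = 0, so q = 3. min AVC = 11.
The firm shuts down for any P below ¥11.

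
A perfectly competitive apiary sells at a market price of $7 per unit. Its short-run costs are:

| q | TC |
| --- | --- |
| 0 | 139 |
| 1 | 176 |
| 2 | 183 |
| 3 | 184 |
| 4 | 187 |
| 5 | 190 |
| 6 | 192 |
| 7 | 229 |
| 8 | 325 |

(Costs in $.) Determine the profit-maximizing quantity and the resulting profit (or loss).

Tabulate TR − TC: q=0: -139; q=1: -169; q=2: -169; q=3: -163; q=4: -159; q=5: -155; q=6: -150; q=7: -180; q=8: -269.
Profit is highest at q = 0. Equivalently, the lowest AVC in the table is 53/6 ≈ $8.83 at q = 6, and P = $7 falls below it — price never covers variable cost, so the firm shuts down and loses only its fixed cost.

q = 0 (shut down); profit = -$139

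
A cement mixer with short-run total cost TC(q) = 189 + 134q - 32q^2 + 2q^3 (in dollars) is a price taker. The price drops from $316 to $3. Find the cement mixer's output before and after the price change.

AVC = 134 - 32q + 2q^2, minimized at q = 8 where min AVC = $6. MC = 134 - 64q + 6q^2.
With P = $316 above the shutdown price, P = MC gives q = 13.
At P = $3 < min AVC = $6, price no longer covers variable cost at any output, so the firm shuts down: q = 0.

Output falls from 13 to 0 (the firm shuts down)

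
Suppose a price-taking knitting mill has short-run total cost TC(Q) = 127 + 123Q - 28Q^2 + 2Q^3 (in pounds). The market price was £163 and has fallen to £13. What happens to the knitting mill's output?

Output falls from 10 to 0 (the firm shuts down)

AVC = 123 - 28Q + 2Q^2, minimized at Q = 7 where min AVC = £25. MC = 123 - 56Q + 6Q^2.
With P = £163 above the shutdown price, P = MC gives Q = 10.
At P = £13 < min AVC = £25, price no longer covers variable cost at any output, so the firm shuts down: Q = 0.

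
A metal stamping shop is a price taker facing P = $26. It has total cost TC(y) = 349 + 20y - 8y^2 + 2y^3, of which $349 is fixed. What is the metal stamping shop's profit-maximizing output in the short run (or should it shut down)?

Produce at y = 3

From TC, MC = TC'(y) = 20 - 16y + 6y^2 and AVC = VC/y = 20 - 8y + 2y^2.
AVC hits its minimum where MC = AVC, at y = 2, giving min AVC = 20 - 8·2 + 2·2^2 = $12.
P = $26 exceeds min AVC = $12, so the firm stays open.
P = MC gives -6 - 16y + 6y^2 = 0, with roots -1/3 and 3. Take the larger (rising MC): y* = 3.
Check: AVC at y = 3 is $14 ≤ P, so revenue covers variable cost.
Profit = P·y − TC = 26·3 − 391 = -$313, a loss, but smaller than the $349 fixed cost the firm would lose by shutting down.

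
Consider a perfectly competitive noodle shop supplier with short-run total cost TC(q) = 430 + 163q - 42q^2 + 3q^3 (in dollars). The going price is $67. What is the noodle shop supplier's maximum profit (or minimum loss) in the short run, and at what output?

AVC = 163 - 42q + 3q^2; min AVC = $16 at q = 7. Since P = $67 ≥ min AVC, the firm produces.
MC = 163 - 84q + 9q^2. Setting P = MC and taking the root on the rising branch gives q* = 8.
TR = 67·8 = 536. TC = 430 + 152 = 582. Profit = 536 − 582 = -$46.
Shutting down would mean losing the fixed cost of $430, so operating at a loss of $46 is better by $384.

Profit = -$46 at q = 8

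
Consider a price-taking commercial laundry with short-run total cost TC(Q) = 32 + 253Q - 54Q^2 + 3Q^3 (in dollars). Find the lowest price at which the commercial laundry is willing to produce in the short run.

$10 per unit

The firm shuts down when price falls below the minimum of average variable cost. AVC = VC/Q = 253 - 54Q + 3Q^2.
At the minimum of AVC, MC = AVC. MC = 253 - 108Q + 9Q^2; setting MC = AVC gives 6Q^2 - 54Q = 0, so Q = 9. min AVC = 10.
For P < $10 the firm produces nothing.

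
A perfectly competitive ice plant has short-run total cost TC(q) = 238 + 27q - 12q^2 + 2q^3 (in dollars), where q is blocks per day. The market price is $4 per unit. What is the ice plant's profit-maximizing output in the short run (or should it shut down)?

Shut down

From TC, MC = TC'(q) = 27 - 24q + 6q^2 and AVC = VC/q = 27 - 12q + 2q^2.
The AVC parabola has its vertex at q = 12/4 = 3, where AVC = 27 - 12·3 + 2·3^2 = $9.
P = $4 lies below min AVC = $9; no output level covers variable cost.
Shutting down limits the loss to fixed cost, $238.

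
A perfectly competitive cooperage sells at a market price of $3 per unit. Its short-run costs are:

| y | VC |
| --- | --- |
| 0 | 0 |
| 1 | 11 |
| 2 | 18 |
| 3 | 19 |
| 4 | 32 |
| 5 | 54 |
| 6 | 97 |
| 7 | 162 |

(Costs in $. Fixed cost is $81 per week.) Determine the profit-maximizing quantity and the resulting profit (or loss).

y = 0 (shut down); profit = -$81

Tabulate TR − TC: y=0: -81; y=1: -89; y=2: -93; y=3: -91; y=4: -101; y=5: -120; y=6: -160; y=7: -222.
Profit is highest at y = 0. Equivalently, the lowest AVC in the table is 19/3 ≈ $6.33 at y = 3, and P = $3 falls below it — price never covers variable cost, so the firm shuts down and loses only its fixed cost.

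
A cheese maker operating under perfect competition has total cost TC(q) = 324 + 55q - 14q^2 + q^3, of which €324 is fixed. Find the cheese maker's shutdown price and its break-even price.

Shutdown price = €6; break-even price = €46

AVC = 55 - 14q + q^2; minimized at q = 7, giving min AVC = €6. That is the shutdown price.
ATC = 324/q + 55 - 14q + q^2. Setting dATC/dq = −324/q^2 − 14 + 2q = 0 gives q = 9 (since 2·9^3 − 14·9^2 = 324).
min ATC = 324/9 + 55 − 14·9 + 9^2 = €46. That is the break-even price.
For €6 ≤ P < €46 the firm produces at a loss; below €6 it shuts down.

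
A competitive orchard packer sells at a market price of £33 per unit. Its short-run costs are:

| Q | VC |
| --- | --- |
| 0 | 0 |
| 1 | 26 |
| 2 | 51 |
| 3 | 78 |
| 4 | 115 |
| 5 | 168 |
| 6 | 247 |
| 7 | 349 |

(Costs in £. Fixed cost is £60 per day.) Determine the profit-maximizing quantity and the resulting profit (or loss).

Compute π = P·Q − TC at each output: Q=0: -60; Q=1: -53; Q=2: -45; Q=3: -39; Q=4: -43; Q=5: -63; Q=6: -109; Q=7: -178.
Profit is maximized at Q = 3. AVC there is 78/3 = £26 ≤ P, so producing beats shutting down (which would give -£60).

Q = 3; profit = -£39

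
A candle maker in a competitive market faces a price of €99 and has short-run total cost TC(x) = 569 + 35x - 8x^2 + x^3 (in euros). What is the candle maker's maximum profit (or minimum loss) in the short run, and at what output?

Profit = -€57 at x = 8

AVC = 35 - 8x + x^2; min AVC = €19 at x = 4. Since P = €99 ≥ min AVC, the firm produces.
With MC = 35 - 16x + 3x^2, P = MC on the upward-sloping part at x* = 8.
TR = 99·8 = 792. TC = 569 + 280 = 849. Profit = 792 − 849 = -€57.
Shutting down would mean losing the fixed cost of €569, so operating at a loss of €57 is better by €512.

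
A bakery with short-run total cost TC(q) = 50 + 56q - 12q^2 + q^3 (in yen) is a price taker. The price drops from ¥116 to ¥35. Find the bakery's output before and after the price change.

Output falls from 10 to 7

MC = 56 - 24q + 3q^2; the shutdown threshold is min AVC = ¥20 (at q = 6).
At P = ¥116 ≥ min AVC, set P = MC on the rising branch: q = 10.
At P = ¥35 ≥ min AVC, set P = MC: q = 7. The firm stays open but cuts output.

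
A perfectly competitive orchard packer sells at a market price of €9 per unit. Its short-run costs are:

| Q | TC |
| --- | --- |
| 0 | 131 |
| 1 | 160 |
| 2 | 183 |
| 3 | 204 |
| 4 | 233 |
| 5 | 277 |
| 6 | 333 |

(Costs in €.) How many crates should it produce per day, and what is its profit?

Compute π = P·Q − TC at each output: Q=0: -131; Q=1: -151; Q=2: -165; Q=3: -177; Q=4: -197; Q=5: -232; Q=6: -279.
Profit is highest at Q = 0. Equivalently, the lowest AVC in the table is 73/3 ≈ €24.33 at Q = 3, and P = €9 falls below it — price never covers variable cost, so the firm shuts down and loses only its fixed cost.

Q = 0 (shut down); profit = -€131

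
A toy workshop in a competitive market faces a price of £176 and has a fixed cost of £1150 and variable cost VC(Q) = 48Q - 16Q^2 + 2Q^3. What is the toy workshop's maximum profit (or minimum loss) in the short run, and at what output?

AVC = 48 - 16Q + 2Q^2; min AVC = £16 at Q = 4. Since P = £176 ≥ min AVC, the firm produces.
MC = 48 - 32Q + 6Q^2. Setting P = MC and taking the root on the rising branch gives Q* = 8.
TR = 176·8 = 1408. TC = 1150 + 384 = 1534. Profit = 1408 − 1534 = -£126.
That loss of £126 beats the £1150 the firm would lose by shutting down; producing recovers £1024 of fixed cost.

Profit = -£126 at Q = 8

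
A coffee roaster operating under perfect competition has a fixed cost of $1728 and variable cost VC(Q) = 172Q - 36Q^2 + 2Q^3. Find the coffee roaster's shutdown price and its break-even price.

Shutdown price = $10; break-even price = $172

Shutdown price = min AVC. AVC = 172 - 36Q + 2Q^2, with vertex at Q = 9 and minimum $10.
ATC = 1728/Q + 172 - 36Q + 2Q^2. Setting dATC/dQ = −1728/Q^2 − 36 + 4Q = 0 gives Q = 12 (since 4·12^3 − 36·12^2 = 1728).
min ATC = 1728/12 + 172 − 36·12 + 2·12^2 = $172. That is the break-even price.
For $10 ≤ P < $172 the firm produces at a loss; below $10 it shuts down.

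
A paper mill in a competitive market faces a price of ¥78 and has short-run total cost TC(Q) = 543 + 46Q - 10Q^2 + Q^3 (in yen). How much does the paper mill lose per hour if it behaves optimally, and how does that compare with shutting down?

Profit = -¥159 at Q = 8

AVC = 46 - 10Q + Q^2 has its minimum ¥21 at Q = 5; price ¥78 clears that bar, so the firm operates.
With MC = 46 - 20Q + 3Q^2, P = MC on the upward-sloping part at Q* = 8.
TR = 78·8 = 624. TC = 543 + 240 = 783. Profit = 624 − 783 = -¥159.
That loss of ¥159 beats the ¥543 the firm would lose by shutting down; producing recovers ¥384 of fixed cost.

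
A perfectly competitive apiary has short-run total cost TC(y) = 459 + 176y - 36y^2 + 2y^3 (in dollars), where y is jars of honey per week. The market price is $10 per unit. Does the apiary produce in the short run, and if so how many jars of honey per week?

Shut down

Variable cost is VC = 176y - 36y^2 + 2y^3, so AVC = VC/y = 176 - 36y + 2y^2 and MC = dTC/dy = 176 - 72y + 6y^2.
AVC hits its minimum where MC = AVC, at y = 9, giving min AVC = 176 - 36·9 + 2·9^2 = $14.
With P < min AVC ($10 < $14), every unit sold adds to the loss.
Best response: produce nothing and absorb the $459 fixed cost.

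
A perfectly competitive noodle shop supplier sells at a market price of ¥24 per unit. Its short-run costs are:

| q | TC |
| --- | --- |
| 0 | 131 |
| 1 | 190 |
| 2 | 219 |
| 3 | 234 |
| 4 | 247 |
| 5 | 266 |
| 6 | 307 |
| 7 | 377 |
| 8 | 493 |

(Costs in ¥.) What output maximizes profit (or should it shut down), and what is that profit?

q = 0 (shut down); profit = -¥131

Profit at each row (π = 24q − TC): q=0: -131; q=1: -166; q=2: -171; q=3: -162; q=4: -151; q=5: -146; q=6: -163; q=7: -209; q=8: -301.
Profit is highest at q = 0. Equivalently, the lowest AVC in the table is 135/5 ≈ ¥27 at q = 5, and P = ¥24 falls below it — price never covers variable cost, so the firm shuts down and loses only its fixed cost.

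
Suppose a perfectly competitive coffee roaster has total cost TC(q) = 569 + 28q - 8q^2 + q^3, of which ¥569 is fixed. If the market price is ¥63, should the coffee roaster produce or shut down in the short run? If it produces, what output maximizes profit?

Produce at q = 7

Variable cost is VC = 28q - 8q^2 + q^3, so AVC = VC/q = 28 - 8q + q^2 and MC = dTC/dq = 28 - 16q + 3q^2.
The AVC parabola has its vertex at q = 8/2 = 4, where AVC = 28 - 8·4 + 4^2 = ¥12.
P = ¥63 exceeds min AVC = ¥12, so the firm stays open.
P = MC gives -35 - 16q + 3q^2 = 0, with roots -5/3 and 7. Take the larger (rising MC): q* = 7.
Check: AVC at q = 7 is ¥21 ≤ P, so revenue covers variable cost.
Profit = P·q − TC = 63·7 − 716 = -¥275, a loss, but smaller than the ¥569 fixed cost the firm would lose by shutting down.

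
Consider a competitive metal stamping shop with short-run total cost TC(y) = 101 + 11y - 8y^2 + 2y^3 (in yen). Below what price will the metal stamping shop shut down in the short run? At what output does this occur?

¥3 per unit, at y = 2

The firm shuts down when price falls below the minimum of average variable cost. AVC = VC/y = 11 - 8y + 2y^2.
At the minimum of AVC, MC = AVC. MC = 11 - 16y + 6y^2; setting MC = AVC gives 4y^2 - 8y = 0, so y = 2. min AVC = 3.
So the shutdown price is ¥3.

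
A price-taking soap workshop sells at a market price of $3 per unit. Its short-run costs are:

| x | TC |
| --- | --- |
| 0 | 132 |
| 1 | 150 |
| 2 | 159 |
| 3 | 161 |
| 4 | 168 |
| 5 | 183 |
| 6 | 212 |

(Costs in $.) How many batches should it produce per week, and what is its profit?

x = 0 (shut down); profit = -$132

Tabulate TR − TC: x=0: -132; x=1: -147; x=2: -153; x=3: -152; x=4: -156; x=5: -168; x=6: -194.
Profit is highest at x = 0. Equivalently, the lowest AVC in the table is 36/4 ≈ $9 at x = 4, and P = $3 falls below it — price never covers variable cost, so the firm shuts down and loses only its fixed cost.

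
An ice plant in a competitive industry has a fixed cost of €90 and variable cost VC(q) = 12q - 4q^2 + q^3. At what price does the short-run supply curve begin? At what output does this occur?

The firm shuts down when price falls below the minimum of average variable cost. AVC = VC/q = 12 - 4q + q^2.
At the minimum of AVC, MC = AVC. MC = 12 - 8q + 3q^2; setting MC = AVC gives 2q^2 - 4q = 0, so q = 2. min AVC = 8.
So the shutdown price is €8.

€8 per unit, at q = 2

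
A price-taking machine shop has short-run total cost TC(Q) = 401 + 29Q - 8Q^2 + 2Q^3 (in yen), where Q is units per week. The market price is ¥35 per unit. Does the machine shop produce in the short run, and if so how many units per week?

Produce at Q = 3

Variable cost is VC = 29Q - 8Q^2 + 2Q^3, so AVC = VC/Q = 29 - 8Q + 2Q^2 and MC = dTC/dQ = 29 - 16Q + 6Q^2.
AVC is minimized where dAVC/dQ = -8 + 4Q = 0, at Q = 2; min AVC = 29 - 8·2 + 2·2^2 = ¥21.
Since P = ¥35 ≥ min AVC = ¥21, price covers variable cost and the firm should produce.
P = MC gives -6 - 16Q + 6Q^2 = 0, with roots -1/3 and 3. Take the larger (rising MC): Q* = 3.
Check: AVC at Q = 3 is ¥23 ≤ P, so revenue covers variable cost.
Profit = P·Q − TC = 35·3 − 470 = -¥365, a loss, but smaller than the ¥401 fixed cost the firm would lose by shutting down.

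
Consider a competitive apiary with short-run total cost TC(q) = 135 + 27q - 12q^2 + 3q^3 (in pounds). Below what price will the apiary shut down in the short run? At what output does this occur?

The firm shuts down when price falls below the minimum of average variable cost. AVC = VC/q = 27 - 12q + 3q^2.
dAVC/dq = -12 + 6q = 0 gives q = 2. min AVC = 27 - 12·2 + 3·2^2 = 15.
The firm shuts down for any P below £15.

£15 per unit, at q = 2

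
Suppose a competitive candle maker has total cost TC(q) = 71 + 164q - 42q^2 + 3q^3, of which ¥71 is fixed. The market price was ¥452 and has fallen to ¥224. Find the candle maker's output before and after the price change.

Output falls from 12 to 10

MC = 164 - 84q + 9q^2; the shutdown threshold is min AVC = ¥17 (at q = 7).
At P = ¥452 ≥ min AVC, set P = MC on the rising branch: q = 12.
At P = ¥224 ≥ min AVC, set P = MC: q = 10. The firm stays open but cuts output.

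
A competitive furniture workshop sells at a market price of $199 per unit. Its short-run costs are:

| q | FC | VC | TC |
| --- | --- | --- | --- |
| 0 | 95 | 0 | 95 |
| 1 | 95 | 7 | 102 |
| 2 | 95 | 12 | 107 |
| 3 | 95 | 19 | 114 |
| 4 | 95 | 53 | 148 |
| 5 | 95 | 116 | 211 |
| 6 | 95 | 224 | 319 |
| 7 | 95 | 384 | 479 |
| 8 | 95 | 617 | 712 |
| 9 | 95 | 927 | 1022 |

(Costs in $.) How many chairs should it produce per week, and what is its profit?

Compute π = P·q − TC at each output: q=0: -95; q=1: 97; q=2: 291; q=3: 483; q=4: 648; q=5: 784; q=6: 875; q=7: 914; q=8: 880; q=9: 769.
Profit is maximized at q = 7. AVC there is 384/7 = $54.86 ≤ P, so producing beats shutting down (which would give -$95).

q = 7; profit = $914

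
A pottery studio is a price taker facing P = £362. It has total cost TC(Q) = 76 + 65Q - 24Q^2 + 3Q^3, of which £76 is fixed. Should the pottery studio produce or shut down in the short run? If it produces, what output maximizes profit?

Produce at Q = 9

Strip out fixed cost: VC = 65Q - 24Q^2 + 3Q^3. Then AVC = 65 - 24Q + 3Q^2 and MC = 65 - 48Q + 9Q^2.
AVC is minimized where dAVC/dQ = -24 + 6Q = 0, at Q = 4; min AVC = 65 - 24·4 + 3·4^2 = £17.
Since P = £362 ≥ min AVC = £17, price covers variable cost and the firm should produce.
Solving P = MC: -297 - 48Q + 9Q^2 = 0 ⇒ Q = -11/3 or 9. On the upward-sloping branch, Q* = 9.
Check: AVC at Q = 9 is £92 ≤ P, so revenue covers variable cost.
Profit = P·Q − TC = 362·9 − 904 = £2354.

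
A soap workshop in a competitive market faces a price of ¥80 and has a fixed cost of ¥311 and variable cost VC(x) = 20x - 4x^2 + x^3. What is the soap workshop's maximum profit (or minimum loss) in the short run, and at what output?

AVC = 20 - 4x + x^2; min AVC = ¥16 at x = 2. Since P = ¥80 ≥ min AVC, the firm produces.
With MC = 20 - 8x + 3x^2, P = MC on the upward-sloping part at x* = 6.
TR = 80·6 = 480. TC = 311 + 192 = 503. Profit = 480 − 503 = -¥23.
That loss of ¥23 beats the ¥311 the firm would lose by shutting down; producing recovers ¥288 of fixed cost.

Profit = -¥23 at x = 6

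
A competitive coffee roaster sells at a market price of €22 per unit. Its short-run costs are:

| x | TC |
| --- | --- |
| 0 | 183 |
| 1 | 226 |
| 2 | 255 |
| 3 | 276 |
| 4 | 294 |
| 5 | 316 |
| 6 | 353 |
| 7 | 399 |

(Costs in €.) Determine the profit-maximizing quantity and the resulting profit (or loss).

x = 0 (shut down); profit = -€183

Tabulate TR − TC: x=0: -183; x=1: -204; x=2: -211; x=3: -210; x=4: -206; x=5: -206; x=6: -221; x=7: -245.
Profit is highest at x = 0. Equivalently, the lowest AVC in the table is 133/5 ≈ €26.60 at x = 5, and P = €22 falls below it — price never covers variable cost, so the firm shuts down and loses only its fixed cost.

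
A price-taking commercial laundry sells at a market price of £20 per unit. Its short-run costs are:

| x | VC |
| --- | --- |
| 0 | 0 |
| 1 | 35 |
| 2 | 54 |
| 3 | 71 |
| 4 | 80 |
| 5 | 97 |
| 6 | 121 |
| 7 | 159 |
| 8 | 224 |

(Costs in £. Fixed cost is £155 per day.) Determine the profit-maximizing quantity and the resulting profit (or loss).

x = 5; profit = -£152

Profit at each row (π = 20x − TC): x=0: -155; x=1: -170; x=2: -169; x=3: -166; x=4: -155; x=5: -152; x=6: -156; x=7: -174; x=8: -219.
Profit is maximized at x = 5. AVC there is 97/5 = £19.40 ≤ P, so producing beats shutting down (which would give -£155).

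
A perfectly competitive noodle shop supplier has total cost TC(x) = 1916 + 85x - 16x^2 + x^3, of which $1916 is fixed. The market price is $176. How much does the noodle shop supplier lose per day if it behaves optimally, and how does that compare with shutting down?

Profit = -$226 at x = 13

AVC = 85 - 16x + x^2 has its minimum $21 at x = 8; price $176 clears that bar, so the firm operates.
With MC = 85 - 32x + 3x^2, P = MC on the upward-sloping part at x* = 13.
TR = 176·13 = 2288. TC = 1916 + 598 = 2514. Profit = 2288 − 2514 = -$226.
By producing, the firm covers all variable cost plus $1690 of fixed cost; shutting down would lose the full $1916.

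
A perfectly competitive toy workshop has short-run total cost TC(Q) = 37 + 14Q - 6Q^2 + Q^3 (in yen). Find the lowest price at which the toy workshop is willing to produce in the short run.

The firm shuts down when price falls below the minimum of average variable cost. AVC = VC/Q = 14 - 6Q + Q^2.
At the minimum of AVC, MC = AVC. MC = 14 - 12Q + 3Q^2; setting MC = AVC gives 2Q^2 - 6Q = 0, so Q = 3. min AVC = 5.
For P < ¥5 the firm produces nothing.

¥5 per unit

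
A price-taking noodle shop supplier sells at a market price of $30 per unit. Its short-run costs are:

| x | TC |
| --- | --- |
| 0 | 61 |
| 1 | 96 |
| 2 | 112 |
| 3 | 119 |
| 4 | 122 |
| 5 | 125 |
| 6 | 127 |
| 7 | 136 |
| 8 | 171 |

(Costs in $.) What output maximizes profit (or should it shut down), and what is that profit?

x = 7; profit = $74

Tabulate TR − TC: x=0: -61; x=1: -66; x=2: -52; x=3: -29; x=4: -2; x=5: 25; x=6: 53; x=7: 74; x=8: 69.
Profit is maximized at x = 7. AVC there is 75/7 = $10.71 ≤ P, so producing beats shutting down (which would give -$61).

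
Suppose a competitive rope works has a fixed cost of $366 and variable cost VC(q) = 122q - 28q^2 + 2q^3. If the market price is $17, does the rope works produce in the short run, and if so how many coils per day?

From TC, MC = TC'(q) = 122 - 56q + 6q^2 and AVC = VC/q = 122 - 28q + 2q^2.
The AVC parabola has its vertex at q = 28/4 = 7, where AVC = 122 - 28·7 + 2·7^2 = $24.
With P < min AVC ($17 < $24), every unit sold adds to the loss.
The firm minimizes its loss by shutting down and losing only its fixed cost of $366.

Shut down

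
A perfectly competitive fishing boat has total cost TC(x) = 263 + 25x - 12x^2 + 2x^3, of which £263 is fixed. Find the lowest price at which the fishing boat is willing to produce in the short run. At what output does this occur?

£7 per unit, at x = 3

The firm shuts down when price falls below the minimum of average variable cost. AVC = VC/x = 25 - 12x + 2x^2.
At the minimum of AVC, MC = AVC. MC = 25 - 24x + 6x^2; setting MC = AVC gives 4x^2 - 12x = 0, so x = 3. min AVC = 7.
For P < £7 the firm produces nothing.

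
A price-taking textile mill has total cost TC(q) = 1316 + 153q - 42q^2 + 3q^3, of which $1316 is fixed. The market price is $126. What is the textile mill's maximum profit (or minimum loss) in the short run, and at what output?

AVC = 153 - 42q + 3q^2; min AVC = $6 at q = 7. Since P = $126 ≥ min AVC, the firm produces.
With MC = 153 - 84q + 9q^2, P = MC on the upward-sloping part at q* = 9.
TR = 126·9 = 1134. TC = 1316 + 162 = 1478. Profit = 1134 − 1478 = -$344.
That loss of $344 beats the $1316 the firm would lose by shutting down; producing recovers $972 of fixed cost.

Profit = -$344 at q = 9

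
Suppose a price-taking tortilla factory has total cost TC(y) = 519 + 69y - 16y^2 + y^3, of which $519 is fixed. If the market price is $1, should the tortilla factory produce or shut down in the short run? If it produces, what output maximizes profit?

From TC, MC = TC'(y) = 69 - 32y + 3y^2 and AVC = VC/y = 69 - 16y + y^2.
AVC is minimized where dAVC/dy = -16 + 2y = 0, at y = 8; min AVC = 69 - 16·8 + 8^2 = $5.
P = $1 lies below min AVC = $5; no output level covers variable cost.
The firm minimizes its loss by shutting down and losing only its fixed cost of $519.

Shut down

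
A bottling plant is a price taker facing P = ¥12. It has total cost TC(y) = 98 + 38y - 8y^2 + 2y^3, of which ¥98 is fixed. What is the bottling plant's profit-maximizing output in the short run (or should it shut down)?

From TC, MC = TC'(y) = 38 - 16y + 6y^2 and AVC = VC/y = 38 - 8y + 2y^2.
AVC is minimized where dAVC/dy = -8 + 4y = 0, at y = 2; min AVC = 38 - 8·2 + 2·2^2 = ¥30.
Since P = ¥12 < min AVC = ¥30, price fails to cover variable cost at any output.
Shutting down limits the loss to fixed cost, ¥98.

Shut down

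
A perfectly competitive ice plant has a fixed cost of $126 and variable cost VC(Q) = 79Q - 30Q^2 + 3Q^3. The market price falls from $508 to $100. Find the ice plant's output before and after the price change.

Output falls from 11 to 7

MC = 79 - 60Q + 9Q^2; the shutdown threshold is min AVC = $4 (at Q = 5).
With P = $508 above the shutdown price, P = MC gives Q = 11.
At P = $100 ≥ min AVC, set P = MC: Q = 7. The firm stays open but cuts output.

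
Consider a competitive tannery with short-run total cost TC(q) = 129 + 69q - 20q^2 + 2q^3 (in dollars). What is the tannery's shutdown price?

$19 per unit

The shutdown price is the minimum of AVC. VC = 69q - 20q^2 + 2q^3, so AVC = 69 - 20q + 2q^2.
At the minimum of AVC, MC = AVC. MC = 69 - 40q + 6q^2; setting MC = AVC gives 4q^2 - 20q = 0, so q = 5. min AVC = 19.
The firm shuts down for any P below $19.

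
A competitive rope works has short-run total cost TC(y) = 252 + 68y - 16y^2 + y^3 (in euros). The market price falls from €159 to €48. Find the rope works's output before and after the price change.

MC = 68 - 32y + 3y^2; the shutdown threshold is min AVC = €4 (at y = 8).
At P = €159 ≥ min AVC, set P = MC on the rising branch: y = 13.
At P = €48 ≥ min AVC, set P = MC: y = 10. The firm stays open but cuts output.

Output falls from 13 to 10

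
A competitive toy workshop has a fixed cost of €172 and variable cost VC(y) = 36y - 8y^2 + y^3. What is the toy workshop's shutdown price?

The shutdown price is the minimum of AVC. VC = 36y - 8y^2 + y^3, so AVC = 36 - 8y + y^2.
dAVC/dy = -8 + 2y = 0 gives y = 4. min AVC = 36 - 8·4 + 4^2 = 20.
So the shutdown price is €20.

€20 per unit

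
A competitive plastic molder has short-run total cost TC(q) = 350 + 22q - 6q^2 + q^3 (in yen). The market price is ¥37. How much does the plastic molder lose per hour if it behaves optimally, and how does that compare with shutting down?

Profit = -¥250 at q = 5

AVC = 22 - 6q + q^2 has its minimum ¥13 at q = 3; price ¥37 clears that bar, so the firm operates.
MC = 22 - 12q + 3q^2. Setting P = MC and taking the root on the rising branch gives q* = 5.
TR = 37·5 = 185. TC = 350 + 85 = 435. Profit = 185 − 435 = -¥250.
That loss of ¥250 beats the ¥350 the firm would lose by shutting down; producing recovers ¥100 of fixed cost.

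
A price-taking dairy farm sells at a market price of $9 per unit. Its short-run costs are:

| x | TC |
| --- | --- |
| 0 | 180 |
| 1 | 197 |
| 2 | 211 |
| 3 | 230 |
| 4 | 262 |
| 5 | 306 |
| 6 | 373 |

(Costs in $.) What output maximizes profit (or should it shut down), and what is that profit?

Profit at each row (π = 9x − TC): x=0: -180; x=1: -188; x=2: -193; x=3: -203; x=4: -226; x=5: -261; x=6: -319.
Profit is highest at x = 0. Equivalently, the lowest AVC in the table is 31/2 ≈ $15.50 at x = 2, and P = $9 falls below it — price never covers variable cost, so the firm shuts down and loses only its fixed cost.

x = 0 (shut down); profit = -$180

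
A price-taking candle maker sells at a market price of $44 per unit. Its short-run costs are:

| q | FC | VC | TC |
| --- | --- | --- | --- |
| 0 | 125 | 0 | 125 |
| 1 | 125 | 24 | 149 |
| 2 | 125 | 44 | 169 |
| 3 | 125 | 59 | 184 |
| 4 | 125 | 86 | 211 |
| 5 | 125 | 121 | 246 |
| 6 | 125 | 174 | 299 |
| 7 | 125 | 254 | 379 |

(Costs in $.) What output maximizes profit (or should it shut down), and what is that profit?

q = 5; profit = -$26

Compute π = P·q − TC at each output: q=0: -125; q=1: -105; q=2: -81; q=3: -52; q=4: -35; q=5: -26; q=6: -35; q=7: -71.
Profit is maximized at q = 5. AVC there is 121/5 = $24.20 ≤ P, so producing beats shutting down (which would give -$125).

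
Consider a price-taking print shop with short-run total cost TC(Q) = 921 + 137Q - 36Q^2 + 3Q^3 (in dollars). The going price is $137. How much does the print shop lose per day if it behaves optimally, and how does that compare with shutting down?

AVC = 137 - 36Q + 3Q^2; min AVC = $29 at Q = 6. Since P = $137 ≥ min AVC, the firm produces.
With MC = 137 - 72Q + 9Q^2, P = MC on the upward-sloping part at Q* = 8.
TR = 137·8 = 1096. TC = 921 + 328 = 1249. Profit = 1096 − 1249 = -$153.
That loss of $153 beats the $921 the firm would lose by shutting down; producing recovers $768 of fixed cost.

Profit = -$153 at Q = 8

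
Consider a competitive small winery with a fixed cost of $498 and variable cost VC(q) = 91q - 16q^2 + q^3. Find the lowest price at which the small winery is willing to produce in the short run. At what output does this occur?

Short-run supply begins at min AVC. From VC = 91q - 16q^2 + q^3, AVC = 91 - 16q + q^2.
At the minimum of AVC, MC = AVC. MC = 91 - 32q + 3q^2; setting MC = AVC gives 2q^2 - 16q = 0, so q = 8. min AVC = 27.
The firm shuts down for any P below $27.

$27 per unit, at q = 8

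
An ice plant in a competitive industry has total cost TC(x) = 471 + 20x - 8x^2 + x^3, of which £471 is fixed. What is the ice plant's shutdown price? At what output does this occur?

£4 per unit, at x = 4

Short-run supply begins at min AVC. From VC = 20x - 8x^2 + x^3, AVC = 20 - 8x + x^2.
dAVC/dx = -8 + 2x = 0 gives x = 4. min AVC = 20 - 8·4 + 4^2 = 4.
For P < £4 the firm produces nothing.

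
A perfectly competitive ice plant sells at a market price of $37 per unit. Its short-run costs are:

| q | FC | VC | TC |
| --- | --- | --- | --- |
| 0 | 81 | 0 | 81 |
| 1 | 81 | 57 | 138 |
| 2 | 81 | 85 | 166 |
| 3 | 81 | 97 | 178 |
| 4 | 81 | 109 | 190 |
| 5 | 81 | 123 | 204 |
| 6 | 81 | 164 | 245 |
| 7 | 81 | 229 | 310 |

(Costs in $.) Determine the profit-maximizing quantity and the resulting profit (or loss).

Compute π = P·q − TC at each output: q=0: -81; q=1: -101; q=2: -92; q=3: -67; q=4: -42; q=5: -19; q=6: -23; q=7: -51.
Profit is maximized at q = 5. AVC there is 123/5 = $24.60 ≤ P, so producing beats shutting down (which would give -$81).

q = 5; profit = -$19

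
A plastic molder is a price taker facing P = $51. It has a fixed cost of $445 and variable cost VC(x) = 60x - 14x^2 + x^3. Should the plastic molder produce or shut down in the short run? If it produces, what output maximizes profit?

From TC, MC = TC'(x) = 60 - 28x + 3x^2 and AVC = VC/x = 60 - 14x + x^2.
The AVC parabola has its vertex at x = 14/2 = 7, where AVC = 60 - 14·7 + 7^2 = $11.
P = $51 exceeds min AVC = $11, so the firm stays open.
P = MC gives 9 - 28x + 3x^2 = 0, with roots 1/3 and 9. Take the larger (rising MC): x* = 9.
Check: AVC at x = 9 is $15 ≤ P, so revenue covers variable cost.
Profit = P·x − TC = 51·9 − 580 = -$121, a loss, but smaller than the $445 fixed cost the firm would lose by shutting down.

Produce at x = 9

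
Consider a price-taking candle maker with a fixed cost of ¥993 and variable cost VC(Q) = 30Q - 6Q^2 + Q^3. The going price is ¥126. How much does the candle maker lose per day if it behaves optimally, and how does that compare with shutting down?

Profit = -¥353 at Q = 8

AVC = 30 - 6Q + Q^2 has its minimum ¥21 at Q = 3; price ¥126 clears that bar, so the firm operates.
MC = 30 - 12Q + 3Q^2. Setting P = MC and taking the root on the rising branch gives Q* = 8.
TR = 126·8 = 1008. TC = 993 + 368 = 1361. Profit = 1008 − 1361 = -¥353.
That loss of ¥353 beats the ¥993 the firm would lose by shutting down; producing recovers ¥640 of fixed cost.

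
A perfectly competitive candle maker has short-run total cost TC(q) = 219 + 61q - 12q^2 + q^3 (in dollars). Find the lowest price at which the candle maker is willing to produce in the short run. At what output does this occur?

$25 per unit, at q = 6

The firm shuts down when price falls below the minimum of average variable cost. AVC = VC/q = 61 - 12q + q^2.
At the minimum of AVC, MC = AVC. MC = 61 - 24q + 3q^2; setting MC = AVC gives 2q^2 - 12q = 0, so q = 6. min AVC = 25.
So the shutdown price is $25.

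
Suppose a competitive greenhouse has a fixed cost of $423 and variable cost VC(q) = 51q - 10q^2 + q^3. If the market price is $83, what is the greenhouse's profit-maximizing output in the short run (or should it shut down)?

Produce at q = 8

From TC, MC = TC'(q) = 51 - 20q + 3q^2 and AVC = VC/q = 51 - 10q + q^2.
The AVC parabola has its vertex at q = 10/2 = 5, where AVC = 51 - 10·5 + 5^2 = $26.
Since P = $83 ≥ min AVC = $26, price covers variable cost and the firm should produce.
Set P = MC: 83 = 51 - 20q + 3q^2 → -32 - 20q + 3q^2 = 0. The roots are q = -4/3 and q = 8; the profit-maximizing output is on the rising part of MC, so q* = 8.
Check: AVC at q = 8 is $35 ≤ P, so revenue covers variable cost.
Profit = P·q − TC = 83·8 − 703 = -$39, a loss, but smaller than the $423 fixed cost the firm would lose by shutting down.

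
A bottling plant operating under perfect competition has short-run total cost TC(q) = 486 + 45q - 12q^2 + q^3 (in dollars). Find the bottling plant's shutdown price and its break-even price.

Shutdown price = $9; break-even price = $72

AVC = 45 - 12q + q^2; minimized at q = 6, giving min AVC = $9. That is the shutdown price.
ATC = 486/q + 45 - 12q + q^2. Setting dATC/dq = −486/q^2 − 12 + 2q = 0 gives q = 9 (since 2·9^3 − 12·9^2 = 486).
min ATC = 486/9 + 45 − 12·9 + 9^2 = $72. That is the break-even price.
Between these two prices the firm operates at a loss; above $72 it earns a profit.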